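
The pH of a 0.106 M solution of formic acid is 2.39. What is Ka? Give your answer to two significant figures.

Ka = 1.6 × 10^-4

[H+] = 10^(-2.39) = 4.07 × 10^-3 M
At equilibrium [HA] = 0.106 − 4.07 × 10^-3 = 1.02 × 10^-1 M
Ka = [H+][A-]/[HA] = (4.07 × 10^-3)² / 1.02 × 10^-1 = 1.6 × 10^-4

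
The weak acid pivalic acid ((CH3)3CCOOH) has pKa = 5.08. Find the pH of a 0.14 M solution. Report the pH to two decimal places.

pH = 2.97

(CH3)3CCOOH ⇌ (CH3)3CCOO- + H+
Ka = 10^(−5.08) = 8.32 × 10^-6
Ka = [H+]²/(0.14 − [H+]) = 8.32 × 10^-6
Neglecting [H+] in the denominator: [H+] = √(8.32 × 10^-6 × 0.14) = 1.08 × 10^-3 M
pH = −log[H+] = −log(1.08 × 10^-3) = 2.97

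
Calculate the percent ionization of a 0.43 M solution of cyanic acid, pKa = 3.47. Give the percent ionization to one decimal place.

2.8%

HOCN ⇌ OCN- + H+; let x = [H+] at equilibrium.
Ka = 10^(−3.47) = 3.39 × 10^-4
x ≈ √(Ka·C₀) = √(3.39 × 10^-4 × 0.43) = 1.21 × 10^-2 M
% ionization = x/C₀ × 100% = 1.21 × 10^-2/0.43 × 100% = 2.8%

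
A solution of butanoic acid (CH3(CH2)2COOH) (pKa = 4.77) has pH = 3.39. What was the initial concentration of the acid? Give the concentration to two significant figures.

C₀ = 1.0 × 10^-2 M

[H+] = 10^(-3.39) = 4.07 × 10^-4 M = x
Ka = 10^(−4.77) = 1.70 × 10^-5
Ka = x²/(C₀ − x) ⇒ C₀ = x + x²/Ka
C₀ = 4.07 × 10^-4 + (4.07 × 10^-4)²/(1.70 × 10^-5) = 1.02 × 10^-2 M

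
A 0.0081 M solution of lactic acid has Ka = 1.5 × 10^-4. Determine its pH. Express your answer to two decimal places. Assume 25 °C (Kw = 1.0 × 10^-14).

CH3CH(OH)COOH ⇌ CH3CH(OH)COO- + H+
Ka = x²/(0.0081 − x) = 1.5 × 10^-4
Here C₀/Ka ≈ 54, so the small-x approximation fails. Use the quadratic:
x = (−Ka + √(Ka² + 4·Ka·C₀))/2 = 1.03 × 10^-3 M
pH = −log(1.03 × 10^-3) = 2.99

pH = 2.99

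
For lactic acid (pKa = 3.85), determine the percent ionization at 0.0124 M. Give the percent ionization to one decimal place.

CH3CH(OH)COOH ⇌ CH3CH(OH)COO- + H+; let x = [H+] at equilibrium.
Ka = 10^(−3.85) = 1.41 × 10^-4
Ka = x²/(C₀ − x); solving the quadratic gives x = 1.25 × 10^-3 M.
% ionization = x/C₀ × 100% = 1.25 × 10^-3/0.0124 × 100% = 10.1%

10.1%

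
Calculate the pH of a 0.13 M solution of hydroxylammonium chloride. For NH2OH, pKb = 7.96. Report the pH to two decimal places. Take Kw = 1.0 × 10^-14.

pH = 3.46

NH3OH+ is the conjugate acid of the weak base NH2OH.
Kb = 10^(−7.96) = 1.10 × 10^-8
Ka = Kw/Kb = 1.0×10^-14 / 1.10 × 10^-8 = 9.09 × 10^-7
Let x = [H+] at equilibrium. Ka = x²/(0.13 − x).
Assume x ≪ 0.13: x ≈ √(9.09 × 10^-7 × 0.13) = 3.44 × 10^-4 M
pH = −log(3.44 × 10^-4) = 3.46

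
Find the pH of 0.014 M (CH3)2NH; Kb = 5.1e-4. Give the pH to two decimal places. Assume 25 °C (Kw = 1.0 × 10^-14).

pH = 11.39

(CH3)2NH + H2O ⇌ (CH3)2NH2+ + OH-
Kb = [OH-]²/(0.014 − [OH-]) = 5.1 × 10^-4
[OH-] is not negligible relative to C₀; solve [OH-]² + 0.00051·[OH-] − 7.14e-06 = 0.
[OH-] = (−Kb + √(Kb² + 4·Kb·C₀))/2 = 2.43 × 10^-3 M
pOH = 2.61, so pH = 14.00 − pOH = 11.39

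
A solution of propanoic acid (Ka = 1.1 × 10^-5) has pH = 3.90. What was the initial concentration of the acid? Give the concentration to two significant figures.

[H+] = 10^(-3.90) = 1.26 × 10^-4 M = x
Ka = x²/(C₀ − x) ⇒ C₀ = x + x²/Ka
C₀ = 1.26 × 10^-4 + (1.26 × 10^-4)²/(1.1 × 10^-5) = 1.57 × 10^-3 M

C₀ = 1.6 × 10^-3 M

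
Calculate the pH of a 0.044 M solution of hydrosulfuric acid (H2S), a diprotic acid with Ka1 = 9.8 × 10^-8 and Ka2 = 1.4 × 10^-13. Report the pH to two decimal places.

Since Ka1 ≫ Ka2, the first ionization dominates [H+].
Ka1 = x²/(0.044 − x) = 9.8 × 10^-8
x ≈ √(9.8 × 10^-8 × 0.044) = 6.57 × 10^-5 M
pH = −log(6.57 × 10^-5) = 4.18

pH = 4.18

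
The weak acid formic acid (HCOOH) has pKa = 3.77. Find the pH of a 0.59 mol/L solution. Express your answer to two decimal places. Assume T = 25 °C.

HCOOH ⇌ HCOO- + H+
Ka = 10^(−3.77) = 1.70 × 10^-4
Let x = [H+] at equilibrium. Ka = x²/(0.59 − x).
Since Ka ≪ C₀, x ≈ √(Ka·C₀) = 1.00 × 10^-2 M.
(x/C₀ = 1.7% < 5%, so the approximation holds.)
pH = −log[H+] = −log(1.00 × 10^-2) = 2.00

pH = 2.00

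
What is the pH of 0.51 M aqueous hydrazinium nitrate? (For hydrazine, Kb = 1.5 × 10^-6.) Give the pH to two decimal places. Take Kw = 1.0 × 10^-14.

pH = 4.23

N2H5+ is the conjugate acid of the weak base N2H4.
Ka = Kw/Kb = 1.0×10^-14 / 1.5 × 10^-6 = 6.67 × 10^-9
Ka = [H+]²/(0.51 − [H+]) = 6.67 × 10^-9
Neglecting [H+] in the denominator: [H+] = √(6.67 × 10^-9 × 0.51) = 5.83 × 10^-5 M
([H+]/C₀ = 0.011% < 5%, so the approximation holds.)
pH = −log(5.83 × 10^-5) = 4.23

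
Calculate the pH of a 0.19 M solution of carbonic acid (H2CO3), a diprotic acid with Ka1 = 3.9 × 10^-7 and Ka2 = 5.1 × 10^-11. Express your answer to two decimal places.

Ka1 ≫ Ka2, so treat the first dissociation as the only significant source of H+.
Ka1 = x²/(0.19 − x) = 3.9 × 10^-7
x ≈ √(3.9 × 10^-7 × 0.19) = 2.72 × 10^-4 M
pH = −log(2.72 × 10^-4) = 3.57

pH = 3.57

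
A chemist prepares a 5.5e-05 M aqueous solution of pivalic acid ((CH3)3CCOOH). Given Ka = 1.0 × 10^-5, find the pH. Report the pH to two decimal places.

pH = 4.72

(CH3)3CCOOH ⇌ (CH3)3CCOO- + H+
From the ICE table, Ka = x²/(5.5e-05 − x) = 1.0 × 10^-5.
Here C₀/Ka ≈ 5.5, so the small-x approximation fails. Use the quadratic:
x = [−1e-05 + √(1e-05² + 2.2e-09)]/2 = 1.90 × 10^-5 M
pH = −log[H+] = −log(1.90 × 10^-5) = 4.72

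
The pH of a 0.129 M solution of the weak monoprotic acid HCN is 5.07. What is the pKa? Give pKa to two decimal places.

[H+] = 10^(-5.07) = 8.51 × 10^-6 M
At equilibrium [HA] = 0.129 − 8.51 × 10^-6 = 1.29 × 10^-1 M
Ka = [H+][A-]/[HA] = (8.51 × 10^-6)² / 1.29 × 10^-1 = 5.61 × 10^-10
pKa = -log(5.61 × 10^-10) = 9.25

pKa = 9.25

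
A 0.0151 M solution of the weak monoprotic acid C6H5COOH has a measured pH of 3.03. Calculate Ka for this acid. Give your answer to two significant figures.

Ka = 6.1 × 10^-5

[H+] = 10^(-3.03) = 9.33 × 10^-4 M
At equilibrium [HA] = 0.0151 − 9.33 × 10^-4 = 1.42 × 10^-2 M
Ka = [H+][A-]/[HA] = (9.33 × 10^-4)² / 1.42 × 10^-2 = 6.1 × 10^-5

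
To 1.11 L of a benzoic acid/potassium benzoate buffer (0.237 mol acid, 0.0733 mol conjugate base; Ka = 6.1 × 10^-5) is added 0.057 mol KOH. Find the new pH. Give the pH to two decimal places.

pH = 4.07

After neutralization: n(C6H5COOH) = 0.18 mol, n(C6H5COO-) = 0.13 mol.
pKa = −log(6.1 × 10^-5) = 4.215
Henderson–Hasselbalch with mole ratio 0.13/0.18: pH = 4.215 + (-0.141)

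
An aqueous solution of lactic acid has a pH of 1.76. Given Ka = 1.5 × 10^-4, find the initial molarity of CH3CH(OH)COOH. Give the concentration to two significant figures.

C₀ = 2.0 M

[H+] = 10^(-1.76) = 1.74 × 10^-2 M = x
Ka = x²/(C₀ − x) ⇒ C₀ = x + x²/Ka
C₀ = 1.74 × 10^-2 + (1.74 × 10^-2)²/(1.5 × 10^-4) = 2.04 M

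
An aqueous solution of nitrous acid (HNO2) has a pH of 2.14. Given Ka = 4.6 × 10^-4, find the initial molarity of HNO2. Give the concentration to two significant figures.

C₀ = 1.2 × 10^-1 M

[H+] = 10^(-2.14) = 7.24 × 10^-3 M = x
Ka = x²/(C₀ − x) ⇒ C₀ = x + x²/Ka
C₀ = 7.24 × 10^-3 + (7.24 × 10^-3)²/(4.6 × 10^-4) = 1.21 × 10^-1 M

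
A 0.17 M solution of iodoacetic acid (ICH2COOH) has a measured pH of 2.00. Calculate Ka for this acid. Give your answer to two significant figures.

[H+] = 10^(-2.00) = 1.00 × 10^-2 M
At equilibrium [HA] = 0.17 − 1.00 × 10^-2 = 1.60 × 10^-1 M
Ka = [H+][A-]/[HA] = (1.00 × 10^-2)² / 1.60 × 10^-1 = 6.2 × 10^-4

Ka = 6.3 × 10^-4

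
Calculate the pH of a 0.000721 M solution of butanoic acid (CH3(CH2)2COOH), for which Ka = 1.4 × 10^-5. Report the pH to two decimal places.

pH = 4.03

CH3(CH2)2COOH ⇌ CH3(CH2)2COO- + H+
From the ICE table, Ka = [H+]²/(0.000721 − [H+]) = 1.4 × 10^-5.
The 5% rule fails; solving [H+]² + Ka·[H+] − Ka·C₀ = 0 exactly:
[H+] = (−Ka + √(Ka² + 4·Ka·C₀))/2 = 9.37 × 10^-5 M
pH = −log(9.37 × 10^-5) = 4.03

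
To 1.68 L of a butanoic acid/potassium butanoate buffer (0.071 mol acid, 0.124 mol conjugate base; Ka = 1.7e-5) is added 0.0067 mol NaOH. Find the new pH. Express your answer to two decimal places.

pH = 5.08

After neutralization: n(CH3(CH2)2COOH) = 0.0643 mol, n(CH3(CH2)2COO-) = 0.131 mol.
pKa = −log(1.7 × 10^-5) = 4.770
pH = pKa + log(n_CH3(CH2)2COO-/n_CH3(CH2)2COOH) = 4.770 + log(0.131/0.0643) = 4.770 + (+0.309)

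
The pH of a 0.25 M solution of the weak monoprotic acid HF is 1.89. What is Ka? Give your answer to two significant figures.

Ka = 7.0 × 10^-4

[H+] = 10^(-1.89) = 1.29 × 10^-2 M
At equilibrium [HA] = 0.25 − 1.29 × 10^-2 = 2.37 × 10^-1 M
Ka = [H+][A-]/[HA] = (1.29 × 10^-2)² / 2.37 × 10^-1 = 7.0 × 10^-4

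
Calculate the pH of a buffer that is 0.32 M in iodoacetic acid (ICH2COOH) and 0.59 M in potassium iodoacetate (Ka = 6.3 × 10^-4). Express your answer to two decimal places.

pH = 3.47

pKa = −log(6.3 × 10^-4) = 3.201
Using pH = pKa + log([base]/[acid]) with [base]/[acid] = 0.59/0.32:
pH = 3.201 + (+0.266) = 3.47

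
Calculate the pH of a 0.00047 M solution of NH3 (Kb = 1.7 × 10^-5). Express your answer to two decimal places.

NH3 + H2O ⇌ NH4+ + OH-
Kb = x²/(0.00047 − x) = 1.7 × 10^-5
Here C₀/Kb ≈ 27.6, so the small-x approximation fails. Use the quadratic:
x = (−Kb + √(Kb² + 4·Kb·C₀))/2 = 8.13 × 10^-5 M
pOH = −log(8.13 × 10^-5) = 4.09; pH = 14.00 − 4.09 = 9.91

pH = 9.91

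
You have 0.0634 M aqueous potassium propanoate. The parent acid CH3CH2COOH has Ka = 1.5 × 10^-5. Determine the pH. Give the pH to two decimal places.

pH = 8.81

CH3CH2COO- is the conjugate base of the weak acid CH3CH2COOH.
Kb = Kw/Ka = 1.0×10^-14 / 1.5 × 10^-5 = 6.67 × 10^-10
Let x = [OH-] at equilibrium. Kb = x²/(0.0634 − x).
Assume x ≪ 0.0634: x ≈ √(6.67 × 10^-10 × 0.0634) = 6.50 × 10^-6 M
pOH = 5.19, so pH = 14.00 − pOH = 8.81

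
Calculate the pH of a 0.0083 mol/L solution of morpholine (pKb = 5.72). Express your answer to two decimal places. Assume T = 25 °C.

pH = 10.10

C4H8ONH + H2O ⇌ C4H8ONH2+ + OH-
Kb = 10^(−5.72) = 1.91 × 10^-6
From the ICE table, Kb = [OH-]²/(0.0083 − [OH-]) = 1.91 × 10^-6.
Assume [OH-] ≪ 0.0083: [OH-] ≈ √(1.91 × 10^-6 × 0.0083) = 1.26 × 10^-4 M
pOH = −log(1.26 × 10^-4) = 3.90; pH = 14.00 − 3.90 = 10.10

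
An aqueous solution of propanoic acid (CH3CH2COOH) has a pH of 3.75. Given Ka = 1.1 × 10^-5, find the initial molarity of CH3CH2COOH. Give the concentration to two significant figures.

C₀ = 3.1 × 10^-3 M

[H+] = 10^(-3.75) = 1.78 × 10^-4 M = x
Ka = x²/(C₀ − x) ⇒ C₀ = x + x²/Ka
C₀ = 1.78 × 10^-4 + (1.78 × 10^-4)²/(1.1 × 10^-5) = 3.06 × 10^-3 M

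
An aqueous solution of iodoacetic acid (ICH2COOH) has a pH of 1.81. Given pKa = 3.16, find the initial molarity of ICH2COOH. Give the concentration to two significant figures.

C₀ = 3.6 × 10^-1 M

[H+] = 10^(-1.81) = 1.55 × 10^-2 M = x
Ka = 10^(−3.16) = 6.92 × 10^-4
Ka = x²/(C₀ − x) ⇒ C₀ = x + x²/Ka
C₀ = 1.55 × 10^-2 + (1.55 × 10^-2)²/(6.92 × 10^-4) = 3.63 × 10^-1 M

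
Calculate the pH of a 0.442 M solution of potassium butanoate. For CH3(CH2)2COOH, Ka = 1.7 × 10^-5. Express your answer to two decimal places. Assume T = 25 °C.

CH3(CH2)2COO- is the conjugate base of the weak acid CH3(CH2)2COOH.
Kb = Kw/Ka = 1.0×10^-14 / 1.7 × 10^-5 = 5.88 × 10^-10
Kb = [OH-]²/(0.442 − [OH-]) = 5.88 × 10^-10
Assume [OH-] ≪ 0.442: [OH-] ≈ √(5.88 × 10^-10 × 0.442) = 1.61 × 10^-5 M
([OH-]/C₀ = 0.0036% < 5%, so the approximation holds.)
pOH = 4.79, so pH = 14.00 − pOH = 9.21

pH = 9.21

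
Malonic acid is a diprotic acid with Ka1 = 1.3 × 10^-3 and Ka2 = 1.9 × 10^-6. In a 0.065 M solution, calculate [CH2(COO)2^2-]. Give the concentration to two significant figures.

First ionization gives [H+] ≈ [CH2(COOH)COO-] = 8.57 × 10^-3 M.
Second step: Ka2 = [H+][CH2(COO)2^2-]/[CH2(COOH)COO-] ≈ [CH2(COO)2^2-] (since [H+] ≈ [CH2(COOH)COO-]).
So [CH2(COO)2^2-] ≈ Ka2.

1.9 × 10^-6 M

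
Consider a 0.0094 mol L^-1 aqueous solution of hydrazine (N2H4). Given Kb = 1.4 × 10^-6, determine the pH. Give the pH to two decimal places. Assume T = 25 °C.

pH = 10.06

N2H4 + H2O ⇌ N2H5+ + OH-
From the ICE table, Kb = x²/(0.0094 − x) = 1.4 × 10^-6.
Since Kb ≪ C₀, x ≈ √(Kb·C₀) = 1.15 × 10^-4 M.
pOH = −log(1.15 × 10^-4) = 3.94; pH = 14.00 − 3.94 = 10.06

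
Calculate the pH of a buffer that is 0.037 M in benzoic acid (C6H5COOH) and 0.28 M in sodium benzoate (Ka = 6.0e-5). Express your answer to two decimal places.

pH = 5.10

pKa = −log(6.0 × 10^-5) = 4.222
Henderson–Hasselbalch: pH = pKa + log([C6H5COO-]/[C6H5COOH]) = 4.222 + log(0.28/0.037)
pH = 4.222 + (+0.879) = 5.10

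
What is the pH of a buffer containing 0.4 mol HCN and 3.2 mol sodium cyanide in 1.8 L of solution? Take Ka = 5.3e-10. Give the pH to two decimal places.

pH = 10.18

pKa = −log(5.3 × 10^-10) = 9.276
Henderson–Hasselbalch: pH = pKa + log([CN-]/[HCN]) = 9.276 + log(3.2/0.4)
pH = 9.276 + (+0.903) = 10.18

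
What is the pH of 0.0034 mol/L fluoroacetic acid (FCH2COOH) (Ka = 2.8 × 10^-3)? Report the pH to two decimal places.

pH = 2.70

FCH2COOH ⇌ FCH2COO- + H+
From the ICE table, Ka = x²/(0.0034 − x) = 2.8 × 10^-3.
x is not negligible relative to C₀; solve x² + 0.0028·x − 9.52e-06 = 0.
x = [−0.0028 + √(0.0028² + 3.81e-05)]/2 = 1.99 × 10^-3 M
pH = −log(1.99 × 10^-3) = 2.70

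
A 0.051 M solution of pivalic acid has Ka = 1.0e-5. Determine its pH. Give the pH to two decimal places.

pH = 3.15

(CH3)3CCOOH ⇌ (CH3)3CCOO- + H+
Ka = [H+]²/(0.051 − [H+]) = 1.0 × 10^-5
Assume [H+] ≪ 0.051: [H+] ≈ √(1.0 × 10^-5 × 0.051) = 7.14 × 10^-4 M
pH = −log(7.14 × 10^-4) = 3.15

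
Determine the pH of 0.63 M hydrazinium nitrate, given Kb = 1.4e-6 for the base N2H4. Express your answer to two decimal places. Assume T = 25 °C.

pH = 4.17

N2H5+ is the conjugate acid of the weak base N2H4.
Ka = Kw/Kb = 1.0×10^-14 / 1.4 × 10^-6 = 7.14 × 10^-9
Ka = [H+]²/(0.63 − [H+]) = 7.14 × 10^-9
Neglecting [H+] in the denominator: [H+] = √(7.14 × 10^-9 × 0.63) = 6.71 × 10^-5 M
Check: 0.011% ionized — well under 5%, approximation valid.
pH = −log[H+] = −log(6.71 × 10^-5) = 4.17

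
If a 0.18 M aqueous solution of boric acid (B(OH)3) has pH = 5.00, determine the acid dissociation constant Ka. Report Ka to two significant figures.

Ka = 5.6 × 10^-10

[H+] = 10^(-5.00) = 1.00 × 10^-5 M
At equilibrium [HA] = 0.18 − 1.00 × 10^-5 = 1.80 × 10^-1 M
Ka = [H+][A-]/[HA] = (1.00 × 10^-5)² / 1.80 × 10^-1 = 5.6 × 10^-10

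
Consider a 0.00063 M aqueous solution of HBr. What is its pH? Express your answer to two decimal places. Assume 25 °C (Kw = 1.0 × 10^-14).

HBr is a strong acid and dissociates completely, so [H+] = 0.00063 M.
pH = -log(0.00063) = 3.20

pH = 3.20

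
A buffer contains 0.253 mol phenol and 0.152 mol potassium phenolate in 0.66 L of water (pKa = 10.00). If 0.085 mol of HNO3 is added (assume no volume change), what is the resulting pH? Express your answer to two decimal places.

pH = 9.30

After neutralization: n(C6H5OH) = 0.338 mol, n(C6H5O-) = 0.067 mol.
Henderson–Hasselbalch with mole ratio 0.067/0.338: pH = 10.00 + (-0.703)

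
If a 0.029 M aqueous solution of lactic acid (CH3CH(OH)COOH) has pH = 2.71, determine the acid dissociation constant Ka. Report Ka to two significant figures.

Ka = 1.4 × 10^-4

[H+] = 10^(-2.71) = 1.95 × 10^-3 M
At equilibrium [HA] = 0.029 − 1.95 × 10^-3 = 2.71 × 10^-2 M
Ka = [H+][A-]/[HA] = (1.95 × 10^-3)² / 2.71 × 10^-2 = 1.4 × 10^-4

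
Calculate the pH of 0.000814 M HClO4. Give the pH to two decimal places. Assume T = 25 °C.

HClO4 is a strong acid and dissociates completely, so [H+] = 0.000814 M.
pH = -log(0.000814) = 3.09

pH = 3.09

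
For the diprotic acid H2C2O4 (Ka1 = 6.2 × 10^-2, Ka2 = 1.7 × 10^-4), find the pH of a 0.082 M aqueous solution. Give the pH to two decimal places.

pH = 1.33

Since Ka1 ≫ Ka2, the first ionization dominates [H+].
Ka1 = x²/(0.082 − x) = 6.2 × 10^-2
Solving the quadratic: x = (−Ka1 + √(Ka1² + 4·Ka1·C₀))/2 = 4.67 × 10^-2 M
pH = −log(4.67 × 10^-2) = 1.33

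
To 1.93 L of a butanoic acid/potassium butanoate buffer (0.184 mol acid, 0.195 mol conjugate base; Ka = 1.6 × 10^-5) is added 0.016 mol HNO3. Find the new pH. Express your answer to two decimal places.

pH = 4.75

Added H+ converts CH3(CH2)2COO- to CH3(CH2)2COOH: CH3(CH2)2COOH → 0.2 mol, CH3(CH2)2COO- → 0.179 mol.
pKa = −log(1.6 × 10^-5) = 4.796
pH = pKa + log(n_CH3(CH2)2COO-/n_CH3(CH2)2COOH) = 4.796 + log(0.179/0.2) = 4.796 + (-0.048)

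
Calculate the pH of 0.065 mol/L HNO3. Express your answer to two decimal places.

HNO3 is a strong acid and dissociates completely, so [H+] = 0.065 M.
pH = -log(0.065) = 1.19

pH = 1.19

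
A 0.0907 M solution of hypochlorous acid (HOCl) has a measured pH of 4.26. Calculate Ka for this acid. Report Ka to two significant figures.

[H+] = 10^(-4.26) = 5.50 × 10^-5 M
At equilibrium [HA] = 0.0907 − 5.50 × 10^-5 = 9.06 × 10^-2 M
Ka = [H+][A-]/[HA] = (5.50 × 10^-5)² / 9.06 × 10^-2 = 3.3 × 10^-8

Ka = 3.3 × 10^-8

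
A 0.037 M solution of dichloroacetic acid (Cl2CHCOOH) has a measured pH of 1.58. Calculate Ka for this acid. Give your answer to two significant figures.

[H+] = 10^(-1.58) = 2.63 × 10^-2 M
At equilibrium [HA] = 0.037 − 2.63 × 10^-2 = 1.07 × 10^-2 M
Ka = [H+][A-]/[HA] = (2.63 × 10^-2)² / 1.07 × 10^-2 = 6.5 × 10^-2

Ka = 6.5 × 10^-2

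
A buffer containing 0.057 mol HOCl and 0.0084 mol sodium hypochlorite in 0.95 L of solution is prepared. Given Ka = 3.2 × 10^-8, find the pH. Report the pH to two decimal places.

pH = 6.66

pKa = −log(3.2 × 10^-8) = 7.495
pH = pKa + log([A⁻]/[HA]) = 7.495 + log(0.0084/0.057)
pH = 7.495 + (-0.832) = 6.66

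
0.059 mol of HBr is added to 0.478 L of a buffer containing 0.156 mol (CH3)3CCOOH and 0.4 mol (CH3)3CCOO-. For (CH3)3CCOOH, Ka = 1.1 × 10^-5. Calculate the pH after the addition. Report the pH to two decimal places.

pH = 5.16

Added H+ converts (CH3)3CCOO- to (CH3)3CCOOH: (CH3)3CCOOH → 0.215 mol, (CH3)3CCOO- → 0.341 mol.
pKa = −log(1.1 × 10^-5) = 4.959
pH = pKa + log([A⁻]/[HA]) = 4.959 + log(0.341/0.215) = 4.959 +0.200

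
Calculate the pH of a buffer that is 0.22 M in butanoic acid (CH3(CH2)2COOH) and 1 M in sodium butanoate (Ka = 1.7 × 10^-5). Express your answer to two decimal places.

pH = 5.43

pKa = −log(1.7 × 10^-5) = 4.770
pH = pKa + log([A⁻]/[HA]) = 4.770 + log(1/0.22)
pH = 4.770 + (+0.658) = 5.43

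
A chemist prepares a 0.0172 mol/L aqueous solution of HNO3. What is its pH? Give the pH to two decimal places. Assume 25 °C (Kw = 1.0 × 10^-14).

HNO3 is a strong acid and dissociates completely, so [H+] = 0.0172 M.
pH = -log(0.0172) = 1.76

pH = 1.76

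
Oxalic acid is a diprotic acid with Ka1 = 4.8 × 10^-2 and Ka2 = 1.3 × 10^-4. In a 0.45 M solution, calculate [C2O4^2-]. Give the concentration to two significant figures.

First ionization gives [H+] ≈ [HC2O4-] = 1.25 × 10^-1 M.
Second step: Ka2 = [H+][C2O4^2-]/[HC2O4-] ≈ [C2O4^2-] (since [H+] ≈ [HC2O4-]).
So [C2O4^2-] ≈ Ka2.

1.3 × 10^-4 M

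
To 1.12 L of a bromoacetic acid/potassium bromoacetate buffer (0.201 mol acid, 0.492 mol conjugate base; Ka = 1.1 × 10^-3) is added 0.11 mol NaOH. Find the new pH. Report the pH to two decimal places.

pH = 3.78

After neutralization: n(BrCH2COOH) = 0.091 mol, n(BrCH2COO-) = 0.602 mol.
pKa = −log(1.1 × 10^-3) = 2.959
Henderson–Hasselbalch with mole ratio 0.602/0.091: pH = 2.959 + (+0.821)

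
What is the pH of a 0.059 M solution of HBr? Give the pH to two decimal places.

pH = 1.23

HBr is a strong acid and dissociates completely, so [H+] = 0.059 M.
pH = -log(0.059) = 1.23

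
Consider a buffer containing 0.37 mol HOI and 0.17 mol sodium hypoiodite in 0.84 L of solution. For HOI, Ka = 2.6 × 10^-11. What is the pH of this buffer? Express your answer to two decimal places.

pH = 10.25

pKa = −log(2.6 × 10^-11) = 10.585
pH = pKa + log([A⁻]/[HA]) = 10.585 + log(0.17/0.37)
pH = 10.585 + (-0.338) = 10.25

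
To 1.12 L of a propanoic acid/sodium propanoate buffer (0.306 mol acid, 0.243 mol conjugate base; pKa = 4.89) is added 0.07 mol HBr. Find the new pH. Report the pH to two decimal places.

pH = 4.55

After neutralization: n(CH3CH2COOH) = 0.376 mol, n(CH3CH2COO-) = 0.173 mol.
pH = pKa + log([A⁻]/[HA]) = 4.89 + log(0.173/0.376) = 4.89 -0.337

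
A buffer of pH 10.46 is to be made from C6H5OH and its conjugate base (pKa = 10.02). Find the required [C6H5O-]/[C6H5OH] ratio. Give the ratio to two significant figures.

pH = pKa + log(r) ⇒ log(r) = 10.46 − 10.02 = +0.44
r = [C6H5O-]/[C6H5OH] = 10^(+0.44) = 2.75

ratio = 2.8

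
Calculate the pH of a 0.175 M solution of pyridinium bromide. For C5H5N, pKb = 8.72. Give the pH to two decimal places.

pH = 3.02

C5H5NH+ is the conjugate acid of the weak base C5H5N.
Kb = 10^(−8.72) = 1.91 × 10^-9
Ka = Kw/Kb = 1.0×10^-14 / 1.91 × 10^-9 = 5.24 × 10^-6
Ka = x²/(0.175 − x) = 5.24 × 10^-6
Neglecting x in the denominator: x = √(5.24 × 10^-6 × 0.175) = 9.58 × 10^-4 M
pH = −log[H+] = −log(9.58 × 10^-4) = 3.02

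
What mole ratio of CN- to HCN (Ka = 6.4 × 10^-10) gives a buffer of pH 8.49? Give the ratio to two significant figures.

ratio = 0.20

pKa = -log(6.4 × 10^-10) = 9.194
pH = pKa + log(r) ⇒ log(r) = 8.49 − 9.194 = -0.704
r = [CN-]/[HCN] = 10^(-0.704) = 0.198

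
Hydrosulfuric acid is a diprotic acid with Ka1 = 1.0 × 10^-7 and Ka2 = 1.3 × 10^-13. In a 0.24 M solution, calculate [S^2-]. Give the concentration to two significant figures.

1.3 × 10^-13 M

First ionization gives [H+] ≈ [HS-] = 1.55 × 10^-4 M.
Second step: Ka2 = [H+][S^2-]/[HS-] ≈ [S^2-] (since [H+] ≈ [HS-]).
So [S^2-] ≈ Ka2.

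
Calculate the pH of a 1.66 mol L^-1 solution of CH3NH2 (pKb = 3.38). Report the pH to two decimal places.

pH = 12.42

CH3NH2 + H2O ⇌ CH3NH3+ + OH-
Kb = 10^(−3.38) = 4.17 × 10^-4
From the ICE table, Kb = [OH-]²/(1.66 − [OH-]) = 4.17 × 10^-4.
Assume [OH-] ≪ 1.66: [OH-] ≈ √(4.17 × 10^-4 × 1.66) = 2.63 × 10^-2 M
pOH = −log(2.63 × 10^-2) = 1.58; pH = 14.00 − 1.58 = 12.42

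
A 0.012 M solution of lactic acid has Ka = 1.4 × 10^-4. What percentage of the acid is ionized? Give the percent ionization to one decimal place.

CH3CH(OH)COOH ⇌ CH3CH(OH)COO- + H+; let x = [H+] at equilibrium.
Ka = x²/(C₀ − x); solving the quadratic gives x = 1.23 × 10^-3 M.
% ionization = x/C₀ × 100% = 1.23 × 10^-3/0.012 × 100% = 10.2%

10.2%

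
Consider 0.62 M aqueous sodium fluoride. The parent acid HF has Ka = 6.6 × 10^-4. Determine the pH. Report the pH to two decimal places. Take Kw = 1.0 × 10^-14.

F- is the conjugate base of the weak acid HF.
Kb = Kw/Ka = 1.0×10^-14 / 6.6 × 10^-4 = 1.52 × 10^-11
Kb = [OH-]²/(0.62 − [OH-]) = 1.52 × 10^-11
Neglecting [OH-] in the denominator: [OH-] = √(1.52 × 10^-11 × 0.62) = 3.07 × 10^-6 M
Check: 0.0005% ionized — well under 5%, approximation valid.
pOH = −log(3.07 × 10^-6) = 5.51; pH = 14.00 − 5.51 = 8.49

pH = 8.49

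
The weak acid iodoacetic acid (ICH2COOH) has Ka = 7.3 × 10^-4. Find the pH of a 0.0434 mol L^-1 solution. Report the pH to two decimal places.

pH = 2.28

ICH2COOH ⇌ ICH2COO- + H+
From the ICE table, Ka = [H+]²/(0.0434 − [H+]) = 7.3 × 10^-4.
The 5% rule fails; solving [H+]² + Ka·[H+] − Ka·C₀ = 0 exactly:
[H+] = [−0.00073 + √(0.00073² + 0.000127)]/2 = 5.28 × 10^-3 M
pH = −log[H+] = −log(5.28 × 10^-3) = 2.28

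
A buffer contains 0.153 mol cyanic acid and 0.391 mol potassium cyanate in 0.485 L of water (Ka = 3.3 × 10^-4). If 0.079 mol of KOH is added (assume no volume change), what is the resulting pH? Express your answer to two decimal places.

pH = 4.28

After neutralization: n(HOCN) = 0.074 mol, n(OCN-) = 0.47 mol.
pKa = −log(3.3 × 10^-4) = 3.481
pH = pKa + log([A⁻]/[HA]) = 3.481 + log(0.47/0.074) = 3.481 +0.803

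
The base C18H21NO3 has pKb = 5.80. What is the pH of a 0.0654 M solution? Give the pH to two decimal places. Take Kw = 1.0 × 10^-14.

pH = 10.51

C18H21NO3 + H2O ⇌ C18H22NO3+ + OH-
Kb = 10^(−5.80) = 1.58 × 10^-6
Let x = [OH-] at equilibrium. Kb = x²/(0.0654 − x).
Since Kb ≪ C₀, x ≈ √(Kb·C₀) = 3.21 × 10^-4 M.
pOH = −log(3.21 × 10^-4) = 3.49; pH = 14.00 − 3.49 = 10.51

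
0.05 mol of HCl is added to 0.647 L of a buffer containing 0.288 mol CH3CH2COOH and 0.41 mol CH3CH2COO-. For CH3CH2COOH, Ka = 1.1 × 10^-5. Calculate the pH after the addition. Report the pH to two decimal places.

pH = 4.99

After neutralization: n(CH3CH2COOH) = 0.338 mol, n(CH3CH2COO-) = 0.36 mol.
pKa = −log(1.1 × 10^-5) = 4.959
Henderson–Hasselbalch with mole ratio 0.36/0.338: pH = 4.959 + (+0.027)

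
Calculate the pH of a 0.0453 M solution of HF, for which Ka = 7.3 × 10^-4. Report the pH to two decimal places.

pH = 2.27

HF ⇌ F- + H+
From the ICE table, Ka = x²/(0.0453 − x) = 7.3 × 10^-4.
Here C₀/Ka ≈ 62.1, so the small-x approximation fails. Use the quadratic:
x = (−Ka + √(Ka² + 4·Ka·C₀))/2 = 5.40 × 10^-3 M
pH = −log(5.40 × 10^-3) = 2.27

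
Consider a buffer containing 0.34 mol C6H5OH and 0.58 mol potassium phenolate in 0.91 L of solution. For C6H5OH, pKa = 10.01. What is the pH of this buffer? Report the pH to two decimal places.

pH = pKa + log([A⁻]/[HA]) = 10.01 + log(0.58/0.34)
pH = 10.01 + (+0.232) = 10.24

pH = 10.24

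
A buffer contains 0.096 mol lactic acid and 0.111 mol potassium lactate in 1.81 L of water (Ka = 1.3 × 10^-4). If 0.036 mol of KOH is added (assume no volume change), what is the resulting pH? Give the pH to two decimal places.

pH = 4.28

OH- converts CH3CH(OH)COOH to CH3CH(OH)COO-: CH3CH(OH)COOH → 0.06 mol, CH3CH(OH)COO- → 0.147 mol.
pKa = −log(1.3 × 10^-4) = 3.886
pH = pKa + log([A⁻]/[HA]) = 3.886 + log(0.147/0.06) = 3.886 +0.389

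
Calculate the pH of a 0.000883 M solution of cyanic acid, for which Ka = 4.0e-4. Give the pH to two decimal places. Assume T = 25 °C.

HOCN ⇌ OCN- + H+
Ka = x²/(0.000883 − x) = 4.0 × 10^-4
The 5% rule fails; solving x² + Ka·x − Ka·C₀ = 0 exactly:
x = [−0.0004 + √(0.0004² + 1.41e-06)]/2 = 4.27 × 10^-4 M
pH = −log[H+] = −log(4.27 × 10^-4) = 3.37

pH = 3.37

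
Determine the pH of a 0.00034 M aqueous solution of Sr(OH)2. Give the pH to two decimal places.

pH = 10.83

Sr(OH)2 is a strong base (each formula unit releases 2 OH-); [OH-] = 0.00068 M.
pOH = -log(0.00068) = 3.17
pH = 14.00 - 3.17 = 10.83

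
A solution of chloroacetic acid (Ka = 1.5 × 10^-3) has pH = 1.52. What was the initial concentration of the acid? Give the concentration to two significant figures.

[H+] = 10^(-1.52) = 3.02 × 10^-2 M = x
Ka = x²/(C₀ − x) ⇒ C₀ = x + x²/Ka
C₀ = 3.02 × 10^-2 + (3.02 × 10^-2)²/(1.5 × 10^-3) = 6.38 × 10^-1 M

C₀ = 6.4 × 10^-1 M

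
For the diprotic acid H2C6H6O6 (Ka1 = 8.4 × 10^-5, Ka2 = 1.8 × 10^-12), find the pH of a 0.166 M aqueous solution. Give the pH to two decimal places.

Ka1 ≫ Ka2, so treat the first dissociation as the only significant source of H+.
Ka1 = x²/(0.166 − x) = 8.4 × 10^-5
x ≈ √(8.4 × 10^-5 × 0.166) = 3.73 × 10^-3 M
pH = −log(3.73 × 10^-3) = 2.43

pH = 2.43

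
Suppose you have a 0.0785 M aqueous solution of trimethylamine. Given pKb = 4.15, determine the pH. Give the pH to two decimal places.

(CH3)3N + H2O ⇌ (CH3)3NH+ + OH-
Kb = 10^(−4.15) = 7.08 × 10^-5
From the ICE table, Kb = [OH-]²/(0.0785 − [OH-]) = 7.08 × 10^-5.
Neglecting [OH-] in the denominator: [OH-] = √(7.08 × 10^-5 × 0.0785) = 2.36 × 10^-3 M
pOH = −log(2.36 × 10^-3) = 2.63; pH = 14.00 − 2.63 = 11.37

pH = 11.37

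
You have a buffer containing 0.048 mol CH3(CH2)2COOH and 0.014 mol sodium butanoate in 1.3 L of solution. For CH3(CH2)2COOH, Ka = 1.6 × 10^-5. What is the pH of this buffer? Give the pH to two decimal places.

pKa = −log(1.6 × 10^-5) = 4.796
pH = pKa + log([A⁻]/[HA]) = 4.796 + log(0.014/0.048)
pH = 4.796 + (-0.535) = 4.26

pH = 4.26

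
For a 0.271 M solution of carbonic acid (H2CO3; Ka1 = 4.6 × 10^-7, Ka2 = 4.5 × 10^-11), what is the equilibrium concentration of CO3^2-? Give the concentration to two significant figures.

4.5 × 10^-11 M

First ionization gives [H+] ≈ [HCO3-] = 3.53 × 10^-4 M.
Second step: Ka2 = [H+][CO3^2-]/[HCO3-] ≈ [CO3^2-] (since [H+] ≈ [HCO3-]).
So [CO3^2-] ≈ Ka2.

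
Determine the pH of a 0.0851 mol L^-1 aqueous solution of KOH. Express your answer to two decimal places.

pH = 12.93

KOH is a strong base; [OH-] = 0.0851 M.
pOH = -log(0.0851) = 1.07
pH = 14.00 - 1.07 = 12.93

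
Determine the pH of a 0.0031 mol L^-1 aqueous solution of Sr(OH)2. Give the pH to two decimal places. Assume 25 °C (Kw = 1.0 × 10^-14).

Sr(OH)2 is a strong base (each formula unit releases 2 OH-); [OH-] = 0.0062 M.
pOH = -log(0.0062) = 2.21
pH = 14.00 - 2.21 = 11.79

pH = 11.79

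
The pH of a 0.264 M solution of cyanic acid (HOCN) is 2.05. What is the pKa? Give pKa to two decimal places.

pKa = 3.51

[H+] = 10^(-2.05) = 8.91 × 10^-3 M
At equilibrium [HA] = 0.264 − 8.91 × 10^-3 = 2.55 × 10^-1 M
Ka = [H+][A-]/[HA] = (8.91 × 10^-3)² / 2.55 × 10^-1 = 3.11 × 10^-4
pKa = -log(3.11 × 10^-4) = 3.51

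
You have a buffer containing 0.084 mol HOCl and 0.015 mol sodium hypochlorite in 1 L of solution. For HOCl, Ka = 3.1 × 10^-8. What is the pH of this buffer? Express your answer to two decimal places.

pH = 6.76

pKa = −log(3.1 × 10^-8) = 7.509
pH = pKa + log([A⁻]/[HA]) = 7.509 + log(0.015/0.084)
pH = 7.509 + (-0.748) = 6.76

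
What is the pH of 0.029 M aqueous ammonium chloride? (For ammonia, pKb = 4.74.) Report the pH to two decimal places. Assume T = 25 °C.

NH4+ is the conjugate acid of the weak base NH3.
Kb = 10^(−4.74) = 1.82 × 10^-5
Ka = Kw/Kb = 1.0×10^-14 / 1.82 × 10^-5 = 5.49 × 10^-10
Let x = [H+] at equilibrium. Ka = x²/(0.029 − x).
Since Ka ≪ C₀, x ≈ √(Ka·C₀) = 3.99 × 10^-6 M.
(x/C₀ = 0.014% < 5%, so the approximation holds.)
pH = −log(3.99 × 10^-6) = 5.40

pH = 5.40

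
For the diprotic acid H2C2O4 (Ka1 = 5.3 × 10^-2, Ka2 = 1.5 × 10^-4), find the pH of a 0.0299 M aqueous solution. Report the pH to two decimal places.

pH = 1.67

Ka1 ≫ Ka2, so treat the first dissociation as the only significant source of H+.
Ka1 = x²/(0.0299 − x) = 5.3 × 10^-2
Solving the quadratic: x = (−Ka1 + √(Ka1² + 4·Ka1·C₀))/2 = 2.13 × 10^-2 M
pH = −log(2.13 × 10^-2) = 1.67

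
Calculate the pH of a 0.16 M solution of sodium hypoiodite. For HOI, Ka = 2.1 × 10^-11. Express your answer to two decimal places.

OI- is the conjugate base of the weak acid HOI.
Kb = Kw/Ka = 1.0×10^-14 / 2.1 × 10^-11 = 4.76 × 10^-4
From the ICE table, Kb = [OH-]²/(0.16 − [OH-]) = 4.76 × 10^-4.
The 5% rule fails; solving [OH-]² + Kb·[OH-] − Kb·C₀ = 0 exactly:
[OH-] = (−Kb + √(Kb² + 4·Kb·C₀))/2 = 8.49 × 10^-3 M
pOH = −log(8.49 × 10^-3) = 2.07; pH = 14.00 − 2.07 = 11.93

pH = 11.93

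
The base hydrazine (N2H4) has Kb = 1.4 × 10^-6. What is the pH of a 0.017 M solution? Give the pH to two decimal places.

pH = 10.19

N2H4 + H2O ⇌ N2H5+ + OH-
Kb = [OH-]²/(0.017 − [OH-]) = 1.4 × 10^-6
Neglecting [OH-] in the denominator: [OH-] = √(1.4 × 10^-6 × 0.017) = 1.54 × 10^-4 M
([OH-]/C₀ = 0.91% < 5%, so the approximation holds.)
pOH = −log(1.54 × 10^-4) = 3.81; pH = 14.00 − 3.81 = 10.19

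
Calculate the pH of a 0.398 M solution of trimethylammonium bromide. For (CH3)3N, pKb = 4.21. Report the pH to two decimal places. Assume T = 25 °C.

pH = 5.10

(CH3)3NH+ is the conjugate acid of the weak base (CH3)3N.
Kb = 10^(−4.21) = 6.17 × 10^-5
Ka = Kw/Kb = 1.0×10^-14 / 6.17 × 10^-5 = 1.62 × 10^-10
Let x = [H+] at equilibrium. Ka = x²/(0.398 − x).
Assume x ≪ 0.398: x ≈ √(1.62 × 10^-10 × 0.398) = 8.03 × 10^-6 M
Check: 0.002% ionized — well under 5%, approximation valid.
pH = −log(8.03 × 10^-6) = 5.10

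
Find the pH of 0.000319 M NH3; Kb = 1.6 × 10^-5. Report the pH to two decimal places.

pH = 9.81

NH3 + H2O ⇌ NH4+ + OH-
Let x = [OH-] at equilibrium. Kb = x²/(0.000319 − x).
Here C₀/Kb ≈ 19.9, so the small-x approximation fails. Use the quadratic:
x = (−Kb + √(Kb² + 4·Kb·C₀))/2 = 6.39 × 10^-5 M
pOH = 4.19, so pH = 14.00 − pOH = 9.81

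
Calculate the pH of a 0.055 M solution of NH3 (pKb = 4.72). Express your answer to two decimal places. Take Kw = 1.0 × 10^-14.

NH3 + H2O ⇌ NH4+ + OH-
Kb = 10^(−4.72) = 1.91 × 10^-5
Kb = [OH-]²/(0.055 − [OH-]) = 1.91 × 10^-5
Assume [OH-] ≪ 0.055: [OH-] ≈ √(1.91 × 10^-5 × 0.055) = 1.02 × 10^-3 M
pOH = −log(1.02 × 10^-3) = 2.99; pH = 14.00 − 2.99 = 11.01

pH = 11.01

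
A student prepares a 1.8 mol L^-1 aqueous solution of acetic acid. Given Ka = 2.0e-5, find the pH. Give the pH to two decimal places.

pH = 2.22

CH3COOH ⇌ CH3COO- + H+
Let x = [H+] at equilibrium. Ka = x²/(1.8 − x).
Neglecting x in the denominator: x = √(2.0 × 10^-5 × 1.8) = 6.00 × 10^-3 M
(x/C₀ = 0.33% < 5%, so the approximation holds.)
pH = −log[H+] = −log(6.00 × 10^-3) = 2.22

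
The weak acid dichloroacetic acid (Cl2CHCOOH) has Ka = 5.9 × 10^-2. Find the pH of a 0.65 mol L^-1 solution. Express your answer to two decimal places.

pH = 0.77

Cl2CHCOOH ⇌ Cl2CHCOO- + H+
Let x = [H+] at equilibrium. Ka = x²/(0.65 − x).
x is not negligible relative to C₀; solve x² + 0.059·x − 0.0384 = 0.
x = [−0.059 + √(0.059² + 0.153)]/2 = 1.69 × 10^-1 M
pH = −log[H+] = −log(1.69 × 10^-1) = 0.77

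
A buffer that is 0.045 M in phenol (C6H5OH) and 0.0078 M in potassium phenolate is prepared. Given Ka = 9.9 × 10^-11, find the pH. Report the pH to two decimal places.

pH = 9.24

pKa = −log(9.9 × 10^-11) = 10.004
pH = pKa + log([A⁻]/[HA]) = 10.004 + log(0.0078/0.045)
pH = 10.004 + (-0.761) = 9.24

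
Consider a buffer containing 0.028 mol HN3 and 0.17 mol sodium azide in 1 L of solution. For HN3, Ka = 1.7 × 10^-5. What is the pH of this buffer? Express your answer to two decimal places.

pKa = −log(1.7 × 10^-5) = 4.770
Henderson–Hasselbalch: pH = pKa + log([N3-]/[HN3]) = 4.770 + log(0.17/0.028)
pH = 4.770 + (+0.783) = 5.55

pH = 5.55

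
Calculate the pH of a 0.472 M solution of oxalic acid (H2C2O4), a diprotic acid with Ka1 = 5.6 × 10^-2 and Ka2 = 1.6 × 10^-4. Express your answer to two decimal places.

pH = 0.86

Since Ka1 ≫ Ka2, the first ionization dominates [H+].
Ka1 = x²/(0.472 − x) = 5.6 × 10^-2
Solving the quadratic: x = (−Ka1 + √(Ka1² + 4·Ka1·C₀))/2 = 1.37 × 10^-1 M
pH = −log(1.37 × 10^-1) = 0.86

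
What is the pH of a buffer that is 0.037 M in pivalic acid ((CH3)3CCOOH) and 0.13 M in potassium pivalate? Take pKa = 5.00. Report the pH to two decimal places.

Using pH = pKa + log([base]/[acid]) with [base]/[acid] = 0.13/0.037:
pH = 5.00 + (+0.546) = 5.55

pH = 5.55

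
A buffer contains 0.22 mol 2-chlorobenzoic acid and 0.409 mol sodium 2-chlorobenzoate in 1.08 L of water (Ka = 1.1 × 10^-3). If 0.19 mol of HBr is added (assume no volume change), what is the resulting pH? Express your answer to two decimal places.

pH = 2.69

Added H+ converts ClC6H4COO- to ClC6H4COOH: ClC6H4COOH → 0.41 mol, ClC6H4COO- → 0.219 mol.
pKa = −log(1.1 × 10^-3) = 2.959
pH = pKa + log(n_ClC6H4COO-/n_ClC6H4COOH) = 2.959 + log(0.219/0.41) = 2.959 + (-0.272)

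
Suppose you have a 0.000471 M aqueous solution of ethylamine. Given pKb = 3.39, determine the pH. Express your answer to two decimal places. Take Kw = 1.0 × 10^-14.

C2H5NH2 + H2O ⇌ C2H5NH3+ + OH-
Kb = 10^(−3.39) = 4.07 × 10^-4
Let x = [OH-] at equilibrium. Kb = x²/(0.000471 − x).
The 5% rule fails; solving x² + Kb·x − Kb·C₀ = 0 exactly:
x = (−Kb + √(Kb² + 4·Kb·C₀))/2 = 2.79 × 10^-4 M
pOH = −log(2.79 × 10^-4) = 3.55; pH = 14.00 − 3.55 = 10.45

pH = 10.45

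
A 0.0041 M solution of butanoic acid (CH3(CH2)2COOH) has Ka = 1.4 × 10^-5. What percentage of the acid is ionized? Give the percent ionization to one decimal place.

5.7%

CH3(CH2)2COOH ⇌ CH3(CH2)2COO- + H+; let x = [H+] at equilibrium.
Solve x² + 1.4e-05x − 5.74e-08 = 0 → x = 2.33 × 10^-4 M
Fraction ionized = 2.33 × 10^-4 / 0.0041 = 0.0568 → 5.7%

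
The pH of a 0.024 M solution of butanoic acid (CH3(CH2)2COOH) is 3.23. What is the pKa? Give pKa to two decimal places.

[H+] = 10^(-3.23) = 5.89 × 10^-4 M
At equilibrium [HA] = 0.024 − 5.89 × 10^-4 = 2.34 × 10^-2 M
Ka = [H+][A-]/[HA] = (5.89 × 10^-4)² / 2.34 × 10^-2 = 1.48 × 10^-5
pKa = -log(1.48 × 10^-5) = 4.83

pKa = 4.83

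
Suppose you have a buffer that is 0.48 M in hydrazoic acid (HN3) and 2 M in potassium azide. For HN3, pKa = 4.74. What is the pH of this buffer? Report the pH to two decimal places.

pH = pKa + log([A⁻]/[HA]) = 4.74 + log(2/0.48)
pH = 4.74 + (+0.620) = 5.36

pH = 5.36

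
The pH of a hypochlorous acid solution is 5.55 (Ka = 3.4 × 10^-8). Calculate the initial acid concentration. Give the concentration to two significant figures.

[H+] = 10^(-5.55) = 2.82 × 10^-6 M = x
Ka = x²/(C₀ − x) ⇒ C₀ = x + x²/Ka
C₀ = 2.82 × 10^-6 + (2.82 × 10^-6)²/(3.4 × 10^-8) = 2.37 × 10^-4 M

C₀ = 2.4 × 10^-4 M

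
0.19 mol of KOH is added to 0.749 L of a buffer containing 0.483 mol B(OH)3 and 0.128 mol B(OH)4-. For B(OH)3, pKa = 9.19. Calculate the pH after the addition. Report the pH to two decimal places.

pH = 9.23

OH- converts B(OH)3 to B(OH)4-: B(OH)3 → 0.293 mol, B(OH)4- → 0.318 mol.
pH = pKa + log(n_B(OH)4-/n_B(OH)3) = 9.19 + log(0.318/0.293) = 9.19 + (+0.036)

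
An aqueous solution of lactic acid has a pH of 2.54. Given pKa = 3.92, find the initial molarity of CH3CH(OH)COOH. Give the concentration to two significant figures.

[H+] = 10^(-2.54) = 2.88 × 10^-3 M = x
Ka = 10^(−3.92) = 1.20 × 10^-4
Ka = x²/(C₀ − x) ⇒ C₀ = x + x²/Ka
C₀ = 2.88 × 10^-3 + (2.88 × 10^-3)²/(1.20 × 10^-4) = 7.20 × 10^-2 M

C₀ = 7.2 × 10^-2 M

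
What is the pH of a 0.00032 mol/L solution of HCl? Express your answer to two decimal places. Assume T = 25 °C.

pH = 3.49

HCl is a strong acid and dissociates completely, so [H+] = 0.00032 M.
pH = -log(0.00032) = 3.49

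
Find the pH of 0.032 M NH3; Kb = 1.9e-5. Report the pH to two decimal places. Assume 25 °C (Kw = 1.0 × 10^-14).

pH = 10.89

NH3 + H2O ⇌ NH4+ + OH-
Kb = [OH-]²/(0.032 − [OH-]) = 1.9 × 10^-5
Assume [OH-] ≪ 0.032: [OH-] ≈ √(1.9 × 10^-5 × 0.032) = 7.80 × 10^-4 M
Check: 2.4% ionized — well under 5%, approximation valid.
pOH = 3.11, so pH = 14.00 − pOH = 10.89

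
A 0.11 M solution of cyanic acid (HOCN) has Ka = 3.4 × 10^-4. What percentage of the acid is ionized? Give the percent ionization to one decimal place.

5.4%

HOCN ⇌ OCN- + H+; let x = [H+] at equilibrium.
Ka = x²/(C₀ − x); solving the quadratic gives x = 5.95 × 10^-3 M.
Fraction ionized = 5.95 × 10^-3 / 0.11 = 0.0541 → 5.4%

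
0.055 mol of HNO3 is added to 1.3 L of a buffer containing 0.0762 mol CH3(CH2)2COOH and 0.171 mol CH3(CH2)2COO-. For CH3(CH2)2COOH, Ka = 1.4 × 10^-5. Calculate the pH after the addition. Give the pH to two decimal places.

Added H+ converts CH3(CH2)2COO- to CH3(CH2)2COOH: CH3(CH2)2COOH → 0.131 mol, CH3(CH2)2COO- → 0.116 mol.
pKa = −log(1.4 × 10^-5) = 4.854
Henderson–Hasselbalch with mole ratio 0.116/0.131: pH = 4.854 + (-0.053)

pH = 4.80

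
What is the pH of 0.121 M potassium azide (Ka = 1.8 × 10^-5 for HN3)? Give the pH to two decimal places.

pH = 8.91

N3- is the conjugate base of the weak acid HN3.
Kb = Kw/Ka = 1.0×10^-14 / 1.8 × 10^-5 = 5.56 × 10^-10
Kb = [OH-]²/(0.121 − [OH-]) = 5.56 × 10^-10
Assume [OH-] ≪ 0.121: [OH-] ≈ √(5.56 × 10^-10 × 0.121) = 8.20 × 10^-6 M
Check: 0.0068% ionized — well under 5%, approximation valid.
pOH = −log(8.20 × 10^-6) = 5.09; pH = 14.00 − 5.09 = 8.91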